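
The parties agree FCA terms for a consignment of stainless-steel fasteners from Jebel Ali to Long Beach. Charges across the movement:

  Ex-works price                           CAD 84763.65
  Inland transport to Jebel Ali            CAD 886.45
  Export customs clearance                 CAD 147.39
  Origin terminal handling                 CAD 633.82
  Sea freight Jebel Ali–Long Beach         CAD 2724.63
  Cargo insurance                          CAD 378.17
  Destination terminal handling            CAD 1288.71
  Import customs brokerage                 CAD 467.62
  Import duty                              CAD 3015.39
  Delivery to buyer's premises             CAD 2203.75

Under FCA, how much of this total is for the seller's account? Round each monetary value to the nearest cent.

Seller's account: CAD 85797.49

FCA: the seller delivers export-cleared goods to the carrier; the buyer bears costs from that point.
Seller's account: goods 84763.65 + inland to port 886.45 + export clearance 147.39 = 85797.49
Buyer's account: origin terminal 633.82 + freight 2724.63 + insurance 378.17 + destination terminal 1288.71 + brokerage 467.62 + duty 3015.39 + delivery 2203.75 = 10712.09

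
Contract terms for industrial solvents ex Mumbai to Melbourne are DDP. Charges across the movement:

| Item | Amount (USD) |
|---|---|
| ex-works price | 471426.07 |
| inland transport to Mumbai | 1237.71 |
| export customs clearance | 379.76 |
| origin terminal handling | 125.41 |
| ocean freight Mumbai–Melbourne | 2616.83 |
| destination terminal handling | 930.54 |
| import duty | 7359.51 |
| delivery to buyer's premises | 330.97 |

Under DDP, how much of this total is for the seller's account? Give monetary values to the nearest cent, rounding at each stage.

Seller's account: USD 484406.80

DDP: the seller bears all costs including import duty.
Seller's account: goods 471426.07 + inland to port 1237.71 + export clearance 379.76 + origin terminal 125.41 + freight 2616.83 + destination terminal 930.54 + duty 7359.51 + delivery 330.97 = 484406.80
Buyer's account: 0.00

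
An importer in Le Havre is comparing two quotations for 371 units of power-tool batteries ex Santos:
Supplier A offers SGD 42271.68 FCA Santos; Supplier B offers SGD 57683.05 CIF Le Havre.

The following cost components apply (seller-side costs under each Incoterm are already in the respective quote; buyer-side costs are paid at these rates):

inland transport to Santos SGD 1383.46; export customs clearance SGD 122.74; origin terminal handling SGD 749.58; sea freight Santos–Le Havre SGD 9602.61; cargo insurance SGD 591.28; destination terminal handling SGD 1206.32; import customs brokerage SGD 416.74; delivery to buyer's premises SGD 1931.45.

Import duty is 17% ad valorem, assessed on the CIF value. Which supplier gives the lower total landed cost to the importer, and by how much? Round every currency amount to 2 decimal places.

Supplier A (FCA):
CIF value = FCA price + origin terminal + freight + insurance = 42271.68 + 749.58 + 9602.61 + 591.28 = 53215.15
Import duty = 53215.15 × 17% = 9046.58
Buyer bears (A): 749.58 + 9602.61 + 591.28 + 1206.32 + 416.74 + 1931.45 = 14497.98
Landed cost (A) = invoice 42271.68 + 14497.98 + duty 9046.58 = 65816.24
Supplier B (CIF):
The CIF price already equals the CIF value: 57683.05
Import duty = 57683.05 × 17% = 9806.12
Buyer bears (B): 1206.32 + 416.74 + 1931.45 = 3554.51
Landed cost (B) = invoice 57683.05 + 3554.51 + duty 9806.12 = 71043.68
Difference = |65816.24 − 71043.68| = 5227.44

Supplier A is cheaper by SGD 5227.44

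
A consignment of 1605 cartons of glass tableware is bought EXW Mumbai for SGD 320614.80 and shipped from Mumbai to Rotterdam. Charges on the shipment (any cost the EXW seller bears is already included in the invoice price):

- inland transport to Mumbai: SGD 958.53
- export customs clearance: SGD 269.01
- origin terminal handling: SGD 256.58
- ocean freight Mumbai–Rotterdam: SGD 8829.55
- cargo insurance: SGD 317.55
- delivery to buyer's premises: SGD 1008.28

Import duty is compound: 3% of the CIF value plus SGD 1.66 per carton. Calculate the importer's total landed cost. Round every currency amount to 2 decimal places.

EXW: the seller makes goods available at their premises; the buyer bears all onward costs.
CIF value = EXW price + inland to port + export clearance + origin terminal + freight + insurance = 320614.80 + 958.53 + 269.01 + 256.58 + 8829.55 + 317.55 = 331246.02
Ad valorem component: 331246.02 × 3% = 9937.38
Specific component: 1605 × 1.66 = 2664.30
Import duty = 9937.38 + 2664.30 = 12601.68
Buyer bears: inland to port 958.53 + export clearance 269.01 + origin terminal 256.58 + freight 8829.55 + insurance 317.55 + delivery 1008.28 + duty 12601.68 = 24241.18
Landed cost = invoice 320614.80 + 24241.18 = 344855.98

Total landed cost: SGD 344855.98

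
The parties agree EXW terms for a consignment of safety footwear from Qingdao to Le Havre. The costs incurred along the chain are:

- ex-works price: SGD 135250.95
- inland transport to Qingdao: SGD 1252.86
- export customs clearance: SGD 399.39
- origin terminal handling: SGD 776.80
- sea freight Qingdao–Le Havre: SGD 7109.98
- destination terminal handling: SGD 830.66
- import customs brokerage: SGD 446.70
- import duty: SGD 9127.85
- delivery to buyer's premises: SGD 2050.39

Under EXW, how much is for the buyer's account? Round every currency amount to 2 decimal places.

EXW: the seller makes goods available at their premises; the buyer bears all onward costs.
Seller's account: goods 135250.95 = 135250.95
Buyer's account: inland to port 1252.86 + export clearance 399.39 + origin terminal 776.80 + freight 7109.98 + destination terminal 830.66 + brokerage 446.70 + duty 9127.85 + delivery 2050.39 = 21994.63

Buyer's account: SGD 21994.63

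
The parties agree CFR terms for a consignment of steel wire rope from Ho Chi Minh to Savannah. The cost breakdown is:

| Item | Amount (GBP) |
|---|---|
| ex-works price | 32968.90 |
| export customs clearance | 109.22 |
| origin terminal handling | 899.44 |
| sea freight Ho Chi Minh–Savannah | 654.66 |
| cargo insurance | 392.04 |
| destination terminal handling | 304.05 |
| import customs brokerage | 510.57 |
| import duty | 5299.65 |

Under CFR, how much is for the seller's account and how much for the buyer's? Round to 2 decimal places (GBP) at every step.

CFR: the seller pays costs through ocean freight to the destination port, but not insurance.
Seller's account: goods 32968.90 + export clearance 109.22 + origin terminal 899.44 + freight 654.66 = 34632.22
Buyer's account: insurance 392.04 + destination terminal 304.05 + brokerage 510.57 + duty 5299.65 = 6506.31

Seller: GBP 34632.22; buyer: GBP 6506.31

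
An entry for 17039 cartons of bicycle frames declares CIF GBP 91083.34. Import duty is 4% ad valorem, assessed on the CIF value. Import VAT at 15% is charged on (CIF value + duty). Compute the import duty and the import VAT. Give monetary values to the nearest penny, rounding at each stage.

Import duty = 91083.34 × 4% = 3643.33
VAT base = CIF + duty = 91083.34 + 3643.33 = 94726.67
Import VAT = 94726.67 × 15% = 14209.00

Import duty: GBP 3643.33; import VAT: GBP 14209.00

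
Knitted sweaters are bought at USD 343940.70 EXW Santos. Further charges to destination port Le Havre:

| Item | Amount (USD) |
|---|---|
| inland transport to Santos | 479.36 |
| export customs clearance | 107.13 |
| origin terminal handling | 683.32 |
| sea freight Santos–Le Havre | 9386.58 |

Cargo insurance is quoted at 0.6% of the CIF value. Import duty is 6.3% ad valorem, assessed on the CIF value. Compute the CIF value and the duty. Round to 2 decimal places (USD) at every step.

CIF value: USD 356737.52; import duty: USD 22474.46

Let C be the CIF value. C = EXW price + pre-shipment costs + freight + 0.6% × C
C − 0.6% × C = 343940.70 + 479.36 + 107.13 + 683.32 + 9386.58
0.994 × C = 354597.09
C = 354597.09 / 0.994 = 356737.52
Insurance premium = 0.6% × 356737.52 = 2140.43
Import duty = 356737.52 × 6.3% = 22474.46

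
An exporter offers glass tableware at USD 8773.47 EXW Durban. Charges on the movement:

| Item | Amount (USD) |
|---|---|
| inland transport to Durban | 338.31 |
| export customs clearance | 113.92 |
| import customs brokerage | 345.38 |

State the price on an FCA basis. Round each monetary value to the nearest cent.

Not relevant to the conversion: brokerage — on the buyer under both terms; not part of either seller's price.
From EXW to FCA, the seller additionally bears: inland to port, export clearance.
FCA price = 8773.47 + 338.31 + 113.92 = 9225.70

FCA price: USD 9225.70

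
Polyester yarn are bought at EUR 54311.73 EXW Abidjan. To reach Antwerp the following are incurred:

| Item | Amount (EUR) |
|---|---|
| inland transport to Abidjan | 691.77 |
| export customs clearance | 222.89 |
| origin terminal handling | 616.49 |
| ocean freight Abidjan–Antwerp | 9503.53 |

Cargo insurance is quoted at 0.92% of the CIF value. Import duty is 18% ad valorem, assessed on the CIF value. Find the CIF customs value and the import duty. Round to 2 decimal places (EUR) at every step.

CIF value: EUR 65953.18; import duty: EUR 11871.57

Let C be the CIF value. C = EXW price + pre-shipment costs + freight + 0.92% × C
C − 0.92% × C = 54311.73 + 691.77 + 222.89 + 616.49 + 9503.53
0.9908 × C = 65346.41
C = 65346.41 / 0.9908 = 65953.18
Insurance premium = 0.92% × 65953.18 = 606.77
Import duty = 65953.18 × 18% = 11871.57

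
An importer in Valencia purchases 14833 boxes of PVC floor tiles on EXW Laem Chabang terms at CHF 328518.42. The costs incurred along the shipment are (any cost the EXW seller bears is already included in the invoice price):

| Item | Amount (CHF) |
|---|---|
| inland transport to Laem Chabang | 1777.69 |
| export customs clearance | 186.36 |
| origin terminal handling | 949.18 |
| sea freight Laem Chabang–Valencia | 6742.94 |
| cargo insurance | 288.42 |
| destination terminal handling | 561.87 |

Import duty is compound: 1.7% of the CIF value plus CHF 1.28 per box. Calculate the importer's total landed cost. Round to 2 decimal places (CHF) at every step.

EXW: the seller makes goods available at their premises; the buyer bears all onward costs.
CIF value = EXW price + inland to port + export clearance + origin terminal + freight + insurance = 328518.42 + 1777.69 + 186.36 + 949.18 + 6742.94 + 288.42 = 338463.01
Ad valorem component: 338463.01 × 1.7% = 5753.87
Specific component: 14833 × 1.28 = 18986.24
Import duty = 5753.87 + 18986.24 = 24740.11
Buyer bears: inland to port 1777.69 + export clearance 186.36 + origin terminal 949.18 + freight 6742.94 + insurance 288.42 + destination terminal 561.87 + duty 24740.11 = 35246.57
Landed cost = invoice 328518.42 + 35246.57 = 363764.99

Total landed cost: CHF 363764.99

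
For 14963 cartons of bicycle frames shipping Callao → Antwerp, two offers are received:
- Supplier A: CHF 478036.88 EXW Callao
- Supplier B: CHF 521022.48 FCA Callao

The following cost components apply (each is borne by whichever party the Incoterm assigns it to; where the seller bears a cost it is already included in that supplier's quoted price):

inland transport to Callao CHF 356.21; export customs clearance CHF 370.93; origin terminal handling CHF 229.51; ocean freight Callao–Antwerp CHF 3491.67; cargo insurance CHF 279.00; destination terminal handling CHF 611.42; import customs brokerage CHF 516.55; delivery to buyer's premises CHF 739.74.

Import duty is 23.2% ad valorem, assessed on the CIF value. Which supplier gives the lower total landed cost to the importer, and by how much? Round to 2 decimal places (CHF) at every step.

Supplier A (EXW):
CIF value = EXW price + inland to port + export clearance + origin terminal + freight + insurance = 478036.88 + 356.21 + 370.93 + 229.51 + 3491.67 + 279.00 = 482764.20
Import duty = 482764.20 × 23.2% = 112001.29
Buyer bears (A): 356.21 + 370.93 + 229.51 + 3491.67 + 279.00 + 611.42 + 516.55 + 739.74 = 6595.03
Landed cost (A) = invoice 478036.88 + 6595.03 + duty 112001.29 = 596633.20
Supplier B (FCA):
CIF value = FCA price + origin terminal + freight + insurance = 521022.48 + 229.51 + 3491.67 + 279.00 = 525022.66
Import duty = 525022.66 × 23.2% = 121805.26
Buyer bears (B): 229.51 + 3491.67 + 279.00 + 611.42 + 516.55 + 739.74 = 5867.89
Landed cost (B) = invoice 521022.48 + 5867.89 + duty 121805.26 = 648695.63
Difference = |596633.20 − 648695.63| = 52062.43

Supplier A is cheaper by CHF 52062.43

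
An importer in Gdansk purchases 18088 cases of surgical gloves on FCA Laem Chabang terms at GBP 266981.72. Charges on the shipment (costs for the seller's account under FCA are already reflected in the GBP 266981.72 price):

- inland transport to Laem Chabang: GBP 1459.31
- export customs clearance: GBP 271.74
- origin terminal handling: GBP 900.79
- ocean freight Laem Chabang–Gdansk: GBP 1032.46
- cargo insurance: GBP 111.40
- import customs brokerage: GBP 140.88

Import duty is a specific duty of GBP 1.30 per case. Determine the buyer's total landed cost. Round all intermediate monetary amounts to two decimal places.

FCA: the seller delivers export-cleared goods to the carrier; the buyer bears costs from that point.
Already in the invoice (seller's account under FCA): inland to port, export clearance — exclude.
CIF value = FCA price + origin terminal + freight + insurance = 266981.72 + 900.79 + 1032.46 + 111.40 = 269026.37
Import duty = 18088 × 1.30 = 23514.40
Buyer bears: origin terminal 900.79 + freight 1032.46 + insurance 111.40 + brokerage 140.88 + duty 23514.40 = 25699.93
Landed cost = invoice 266981.72 + 25699.93 = 292681.65

Total landed cost: GBP 292681.65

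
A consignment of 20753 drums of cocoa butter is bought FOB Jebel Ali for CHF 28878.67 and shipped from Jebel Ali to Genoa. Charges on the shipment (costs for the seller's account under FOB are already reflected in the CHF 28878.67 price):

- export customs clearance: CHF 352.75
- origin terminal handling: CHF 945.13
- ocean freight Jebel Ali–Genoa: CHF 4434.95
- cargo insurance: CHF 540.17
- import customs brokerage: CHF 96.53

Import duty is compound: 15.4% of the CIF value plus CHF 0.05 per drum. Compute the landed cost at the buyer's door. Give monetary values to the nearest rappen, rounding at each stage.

FOB: the seller bears costs until goods are on board at the origin port; the buyer bears freight, insurance and all costs thereafter.
Already in the invoice (seller's account under FOB): export clearance, origin terminal — exclude.
CIF value = FOB price + freight + insurance = 28878.67 + 4434.95 + 540.17 = 33853.79
Ad valorem component: 33853.79 × 15.4% = 5213.48
Specific component: 20753 × 0.05 = 1037.65
Import duty = 5213.48 + 1037.65 = 6251.13
Buyer bears: freight 4434.95 + insurance 540.17 + brokerage 96.53 + duty 6251.13 = 11322.78
Landed cost = invoice 28878.67 + 11322.78 = 40201.45

Total landed cost: CHF 40201.45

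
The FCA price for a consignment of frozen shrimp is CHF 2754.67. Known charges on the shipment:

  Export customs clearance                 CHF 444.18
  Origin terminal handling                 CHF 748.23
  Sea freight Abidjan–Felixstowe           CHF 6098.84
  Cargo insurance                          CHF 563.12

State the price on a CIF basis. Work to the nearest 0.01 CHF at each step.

Not relevant to the conversion: export clearance — on the seller under both FCA and CIF; already in the FCA price and stays in the CIF price.
From FCA to CIF, the seller additionally bears: origin terminal, freight, insurance.
CIF price = 2754.67 + 748.23 + 6098.84 + 563.12 = 10164.86

CIF price: CHF 10164.86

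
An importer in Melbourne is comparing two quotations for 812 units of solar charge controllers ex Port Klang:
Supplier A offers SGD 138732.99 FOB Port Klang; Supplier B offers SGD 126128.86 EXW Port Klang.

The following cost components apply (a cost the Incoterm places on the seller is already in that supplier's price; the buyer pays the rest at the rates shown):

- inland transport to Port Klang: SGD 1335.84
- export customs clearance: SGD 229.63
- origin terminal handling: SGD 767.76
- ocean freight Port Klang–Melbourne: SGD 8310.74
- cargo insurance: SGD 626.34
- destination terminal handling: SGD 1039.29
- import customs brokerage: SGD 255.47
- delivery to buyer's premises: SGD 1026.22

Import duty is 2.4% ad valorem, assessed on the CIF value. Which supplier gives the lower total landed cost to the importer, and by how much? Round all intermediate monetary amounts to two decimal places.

Supplier A (FOB):
CIF value = FOB price + freight + insurance = 138732.99 + 8310.74 + 626.34 = 147670.07
Import duty = 147670.07 × 2.4% = 3544.08
Buyer bears (A): 8310.74 + 626.34 + 1039.29 + 255.47 + 1026.22 = 11258.06
Landed cost (A) = invoice 138732.99 + 11258.06 + duty 3544.08 = 153535.13
Supplier B (EXW):
CIF value = EXW price + inland to port + export clearance + origin terminal + freight + insurance = 126128.86 + 1335.84 + 229.63 + 767.76 + 8310.74 + 626.34 = 137399.17
Import duty = 137399.17 × 2.4% = 3297.58
Buyer bears (B): 1335.84 + 229.63 + 767.76 + 8310.74 + 626.34 + 1039.29 + 255.47 + 1026.22 = 13591.29
Landed cost (B) = invoice 126128.86 + 13591.29 + duty 3297.58 = 143017.73
Difference = |153535.13 − 143017.73| = 10517.40

Supplier B is cheaper by SGD 10517.40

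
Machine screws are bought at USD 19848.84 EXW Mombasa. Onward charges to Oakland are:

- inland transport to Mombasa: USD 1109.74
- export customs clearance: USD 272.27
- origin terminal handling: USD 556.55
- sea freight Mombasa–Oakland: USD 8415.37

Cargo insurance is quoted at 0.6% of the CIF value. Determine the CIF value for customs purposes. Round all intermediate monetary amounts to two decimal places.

CIF value: USD 30385.08

Let C be the CIF value. C = EXW price + pre-shipment costs + freight + 0.6% × C
C − 0.6% × C = 19848.84 + 1109.74 + 272.27 + 556.55 + 8415.37
0.994 × C = 30202.77
C = 30202.77 / 0.994 = 30385.08
Insurance premium = 0.6% × 30385.08 = 182.31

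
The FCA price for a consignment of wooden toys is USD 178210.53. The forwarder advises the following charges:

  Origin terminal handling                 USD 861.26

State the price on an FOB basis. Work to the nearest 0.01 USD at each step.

FOB price: USD 179071.79

From FCA to FOB, the seller additionally bears: origin terminal.
FOB price = 178210.53 + 861.26 = 179071.79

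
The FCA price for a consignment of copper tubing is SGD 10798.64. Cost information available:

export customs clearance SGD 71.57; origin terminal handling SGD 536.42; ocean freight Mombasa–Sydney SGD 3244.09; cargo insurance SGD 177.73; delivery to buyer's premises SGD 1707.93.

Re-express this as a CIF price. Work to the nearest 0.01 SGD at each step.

Not relevant to the conversion: export clearance — on the seller under both FCA and CIF; already in the FCA price and stays in the CIF price. delivery — on the buyer under both terms; not part of either seller's price.
From FCA to CIF, the seller additionally bears: origin terminal, freight, insurance.
CIF price = 10798.64 + 536.42 + 3244.09 + 177.73 = 14756.88

CIF price: SGD 14756.88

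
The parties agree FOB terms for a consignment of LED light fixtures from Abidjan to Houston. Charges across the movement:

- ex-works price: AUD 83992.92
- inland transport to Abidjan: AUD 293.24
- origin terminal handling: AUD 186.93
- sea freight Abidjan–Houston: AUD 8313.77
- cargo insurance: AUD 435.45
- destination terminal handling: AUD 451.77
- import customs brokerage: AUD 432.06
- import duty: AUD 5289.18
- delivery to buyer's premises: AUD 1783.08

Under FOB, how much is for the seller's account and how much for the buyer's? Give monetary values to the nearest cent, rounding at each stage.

FOB: the seller bears costs until goods are on board at the origin port; the buyer bears freight, insurance and all costs thereafter.
Seller's account: goods 83992.92 + inland to port 293.24 + origin terminal 186.93 = 84473.09
Buyer's account: freight 8313.77 + insurance 435.45 + destination terminal 451.77 + brokerage 432.06 + duty 5289.18 + delivery 1783.08 = 16705.31

Seller: AUD 84473.09; buyer: AUD 16705.31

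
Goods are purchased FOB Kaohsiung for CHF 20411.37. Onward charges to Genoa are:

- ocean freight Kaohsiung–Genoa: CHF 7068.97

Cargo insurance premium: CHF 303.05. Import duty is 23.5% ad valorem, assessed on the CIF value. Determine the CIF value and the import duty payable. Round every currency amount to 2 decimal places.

CIF = FOB price + freight + insurance
CIF = 20411.37 + 7068.97 + 303.05 = 27783.39
Import duty = 27783.39 × 23.5% = 6529.10

CIF value: CHF 27783.39; import duty: CHF 6529.10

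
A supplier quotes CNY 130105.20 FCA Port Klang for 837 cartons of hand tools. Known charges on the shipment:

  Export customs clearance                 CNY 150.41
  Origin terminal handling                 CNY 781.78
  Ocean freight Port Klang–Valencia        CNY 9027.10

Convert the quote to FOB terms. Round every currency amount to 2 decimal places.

Not relevant to the conversion: export clearance — on the seller under both FCA and FOB; already in the FCA price and stays in the FOB price. freight — on the buyer under both terms; not part of either seller's price.
From FCA to FOB, the seller additionally bears: origin terminal.
FOB price = 130105.20 + 781.78 = 130886.98

FOB price: CNY 130886.98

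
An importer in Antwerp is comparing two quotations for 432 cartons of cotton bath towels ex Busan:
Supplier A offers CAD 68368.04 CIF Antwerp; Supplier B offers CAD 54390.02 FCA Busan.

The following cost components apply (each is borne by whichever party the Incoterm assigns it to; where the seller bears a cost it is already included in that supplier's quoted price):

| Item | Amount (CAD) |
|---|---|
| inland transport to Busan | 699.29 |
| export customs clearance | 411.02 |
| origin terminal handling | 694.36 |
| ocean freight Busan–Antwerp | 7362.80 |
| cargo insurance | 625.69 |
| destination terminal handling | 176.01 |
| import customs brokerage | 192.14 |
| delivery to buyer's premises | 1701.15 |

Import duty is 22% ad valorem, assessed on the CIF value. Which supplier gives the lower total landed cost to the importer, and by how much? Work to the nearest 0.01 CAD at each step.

Supplier B is cheaper by CAD 6460.11

Supplier A (CIF):
The CIF price already equals the CIF value: 68368.04
Import duty = 68368.04 × 22% = 15040.97
Buyer bears (A): 176.01 + 192.14 + 1701.15 = 2069.30
Landed cost (A) = invoice 68368.04 + 2069.30 + duty 15040.97 = 85478.31
Supplier B (FCA):
CIF value = FCA price + origin terminal + freight + insurance = 54390.02 + 694.36 + 7362.80 + 625.69 = 63072.87
Import duty = 63072.87 × 22% = 13876.03
Buyer bears (B): 694.36 + 7362.80 + 625.69 + 176.01 + 192.14 + 1701.15 = 10752.15
Landed cost (B) = invoice 54390.02 + 10752.15 + duty 13876.03 = 79018.20
Difference = |85478.31 − 79018.20| = 6460.11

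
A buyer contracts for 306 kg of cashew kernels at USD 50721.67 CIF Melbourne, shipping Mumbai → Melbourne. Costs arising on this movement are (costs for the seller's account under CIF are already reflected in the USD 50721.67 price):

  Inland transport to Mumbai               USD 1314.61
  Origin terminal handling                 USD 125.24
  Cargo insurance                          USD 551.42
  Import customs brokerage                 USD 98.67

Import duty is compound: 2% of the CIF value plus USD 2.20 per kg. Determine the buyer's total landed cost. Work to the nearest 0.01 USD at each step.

CIF: the seller pays costs through ocean freight and marine insurance to the destination port.
Already in the invoice (seller's account under CIF): inland to port, origin terminal, insurance — exclude.
The CIF price already equals the CIF value: 50721.67
Ad valorem component: 50721.67 × 2% = 1014.43
Specific component: 306 × 2.20 = 673.20
Import duty = 1014.43 + 673.20 = 1687.63
Buyer bears: brokerage 98.67 + duty 1687.63 = 1786.30
Landed cost = invoice 50721.67 + 1786.30 = 52507.97

Total landed cost: USD 52507.97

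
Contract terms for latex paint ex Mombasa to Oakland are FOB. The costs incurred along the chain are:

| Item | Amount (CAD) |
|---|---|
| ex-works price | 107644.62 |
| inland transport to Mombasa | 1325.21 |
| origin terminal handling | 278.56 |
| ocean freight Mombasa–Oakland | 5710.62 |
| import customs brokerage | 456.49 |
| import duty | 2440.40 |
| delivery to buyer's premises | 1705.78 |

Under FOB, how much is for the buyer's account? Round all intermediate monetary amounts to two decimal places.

Buyer's account: CAD 10313.29

FOB: the seller bears costs until goods are on board at the origin port; the buyer bears freight, insurance and all costs thereafter.
Seller's account: goods 107644.62 + inland to port 1325.21 + origin terminal 278.56 = 109248.39
Buyer's account: freight 5710.62 + brokerage 456.49 + duty 2440.40 + delivery 1705.78 = 10313.29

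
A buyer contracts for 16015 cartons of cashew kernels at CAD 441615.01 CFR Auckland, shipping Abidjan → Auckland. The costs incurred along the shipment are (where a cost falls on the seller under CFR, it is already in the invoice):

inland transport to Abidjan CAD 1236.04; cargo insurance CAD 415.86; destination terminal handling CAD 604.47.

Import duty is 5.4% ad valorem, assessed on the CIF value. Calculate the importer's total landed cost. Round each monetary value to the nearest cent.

Total landed cost: CAD 466505.01

CFR: the seller pays costs through ocean freight to the destination port, but not insurance.
Already in the invoice (seller's account under CFR): inland to port — exclude.
CIF value = CFR price + insurance = 441615.01 + 415.86 = 442030.87
Import duty = 442030.87 × 5.4% = 23869.67
Buyer bears: insurance 415.86 + destination terminal 604.47 + duty 23869.67 = 24890.00
Landed cost = invoice 441615.01 + 24890.00 = 466505.01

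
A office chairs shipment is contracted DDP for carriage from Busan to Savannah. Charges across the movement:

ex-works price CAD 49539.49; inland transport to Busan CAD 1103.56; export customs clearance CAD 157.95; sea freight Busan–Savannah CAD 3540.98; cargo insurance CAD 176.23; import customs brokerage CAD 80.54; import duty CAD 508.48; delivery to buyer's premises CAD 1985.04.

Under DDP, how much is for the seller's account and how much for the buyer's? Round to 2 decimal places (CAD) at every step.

Seller: CAD 57092.27; buyer: CAD 0.00

DDP: the seller bears all costs including import duty.
Seller's account: goods 49539.49 + inland to port 1103.56 + export clearance 157.95 + freight 3540.98 + insurance 176.23 + brokerage 80.54 + duty 508.48 + delivery 1985.04 = 57092.27
Buyer's account: 0.00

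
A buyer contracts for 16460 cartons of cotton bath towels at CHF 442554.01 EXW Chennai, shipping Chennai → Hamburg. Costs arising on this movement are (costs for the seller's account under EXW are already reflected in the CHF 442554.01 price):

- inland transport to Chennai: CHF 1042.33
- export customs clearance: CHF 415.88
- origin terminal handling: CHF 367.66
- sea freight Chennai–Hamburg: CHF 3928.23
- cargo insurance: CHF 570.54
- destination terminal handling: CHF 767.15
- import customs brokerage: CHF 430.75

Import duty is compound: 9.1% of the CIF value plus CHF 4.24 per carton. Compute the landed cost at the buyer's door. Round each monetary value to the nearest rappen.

EXW: the seller makes goods available at their premises; the buyer bears all onward costs.
CIF value = EXW price + inland to port + export clearance + origin terminal + freight + insurance = 442554.01 + 1042.33 + 415.88 + 367.66 + 3928.23 + 570.54 = 448878.65
Ad valorem component: 448878.65 × 9.1% = 40847.96
Specific component: 16460 × 4.24 = 69790.40
Import duty = 40847.96 + 69790.40 = 110638.36
Buyer bears: inland to port 1042.33 + export clearance 415.88 + origin terminal 367.66 + freight 3928.23 + insurance 570.54 + destination terminal 767.15 + brokerage 430.75 + duty 110638.36 = 118160.90
Landed cost = invoice 442554.01 + 118160.90 = 560714.91

Total landed cost: CHF 560714.91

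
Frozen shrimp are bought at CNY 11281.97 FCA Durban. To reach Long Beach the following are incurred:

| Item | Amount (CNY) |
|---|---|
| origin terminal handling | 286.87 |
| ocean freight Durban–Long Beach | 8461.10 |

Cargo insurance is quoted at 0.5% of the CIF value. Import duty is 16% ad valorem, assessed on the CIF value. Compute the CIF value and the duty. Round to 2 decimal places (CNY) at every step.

CIF value: CNY 20130.59; import duty: CNY 3220.89

Let C be the CIF value. C = FCA price + pre-shipment costs + freight + 0.5% × C
C − 0.5% × C = 11281.97 + 286.87 + 8461.10
0.995 × C = 20029.94
C = 20029.94 / 0.995 = 20130.59
Insurance premium = 0.5% × 20130.59 = 100.65
Import duty = 20130.59 × 16% = 3220.89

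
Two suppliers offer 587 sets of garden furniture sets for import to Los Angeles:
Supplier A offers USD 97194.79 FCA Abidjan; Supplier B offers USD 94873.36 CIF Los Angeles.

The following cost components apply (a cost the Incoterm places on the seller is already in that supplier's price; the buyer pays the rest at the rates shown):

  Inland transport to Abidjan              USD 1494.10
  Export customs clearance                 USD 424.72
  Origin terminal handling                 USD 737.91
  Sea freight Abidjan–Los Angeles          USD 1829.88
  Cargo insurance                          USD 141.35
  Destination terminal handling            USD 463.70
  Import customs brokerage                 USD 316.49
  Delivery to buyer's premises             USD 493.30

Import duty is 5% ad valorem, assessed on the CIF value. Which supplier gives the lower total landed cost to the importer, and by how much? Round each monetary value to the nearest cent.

Supplier A (FCA):
CIF value = FCA price + origin terminal + freight + insurance = 97194.79 + 737.91 + 1829.88 + 141.35 = 99903.93
Import duty = 99903.93 × 5% = 4995.20
Buyer bears (A): 737.91 + 1829.88 + 141.35 + 463.70 + 316.49 + 493.30 = 3982.63
Landed cost (A) = invoice 97194.79 + 3982.63 + duty 4995.20 = 106172.62
Supplier B (CIF):
The CIF price already equals the CIF value: 94873.36
Import duty = 94873.36 × 5% = 4743.67
Buyer bears (B): 463.70 + 316.49 + 493.30 = 1273.49
Landed cost (B) = invoice 94873.36 + 1273.49 + duty 4743.67 = 100890.52
Difference = |106172.62 − 100890.52| = 5282.10

Supplier B is cheaper by USD 5282.10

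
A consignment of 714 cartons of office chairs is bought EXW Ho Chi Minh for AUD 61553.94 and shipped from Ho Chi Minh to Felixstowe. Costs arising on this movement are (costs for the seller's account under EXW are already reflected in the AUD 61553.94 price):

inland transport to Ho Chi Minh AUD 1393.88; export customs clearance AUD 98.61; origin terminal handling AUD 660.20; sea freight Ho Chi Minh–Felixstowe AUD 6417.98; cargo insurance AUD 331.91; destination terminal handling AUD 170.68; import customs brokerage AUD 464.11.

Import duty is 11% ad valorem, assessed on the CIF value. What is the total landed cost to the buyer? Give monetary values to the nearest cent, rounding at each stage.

EXW: the seller makes goods available at their premises; the buyer bears all onward costs.
CIF value = EXW price + inland to port + export clearance + origin terminal + freight + insurance = 61553.94 + 1393.88 + 98.61 + 660.20 + 6417.98 + 331.91 = 70456.52
Import duty = 70456.52 × 11% = 7750.22
Buyer bears: inland to port 1393.88 + export clearance 98.61 + origin terminal 660.20 + freight 6417.98 + insurance 331.91 + destination terminal 170.68 + brokerage 464.11 + duty 7750.22 = 17287.59
Landed cost = invoice 61553.94 + 17287.59 = 78841.53

Total landed cost: AUD 78841.53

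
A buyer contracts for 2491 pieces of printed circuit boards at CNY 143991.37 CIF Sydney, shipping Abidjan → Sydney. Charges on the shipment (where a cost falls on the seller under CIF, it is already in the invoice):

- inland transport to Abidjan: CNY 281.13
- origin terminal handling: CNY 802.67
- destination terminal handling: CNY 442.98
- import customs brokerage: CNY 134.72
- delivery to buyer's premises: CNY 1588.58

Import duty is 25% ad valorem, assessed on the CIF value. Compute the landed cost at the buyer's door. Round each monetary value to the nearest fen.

CIF: the seller pays costs through ocean freight and marine insurance to the destination port.
Already in the invoice (seller's account under CIF): inland to port, origin terminal — exclude.
The CIF price already equals the CIF value: 143991.37
Import duty = 143991.37 × 25% = 35997.84
Buyer bears: destination terminal 442.98 + brokerage 134.72 + delivery 1588.58 + duty 35997.84 = 38164.12
Landed cost = invoice 143991.37 + 38164.12 = 182155.49

Total landed cost: CNY 182155.49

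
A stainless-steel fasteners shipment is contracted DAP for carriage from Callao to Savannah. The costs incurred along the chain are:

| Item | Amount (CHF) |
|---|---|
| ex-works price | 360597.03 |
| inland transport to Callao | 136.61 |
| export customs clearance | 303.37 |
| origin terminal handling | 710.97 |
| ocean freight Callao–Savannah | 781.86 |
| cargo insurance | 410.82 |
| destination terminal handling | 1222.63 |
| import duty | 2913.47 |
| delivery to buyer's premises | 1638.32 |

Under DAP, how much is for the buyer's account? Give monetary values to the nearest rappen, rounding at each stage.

DAP: the seller bears all costs to the named destination except import duty and clearance.
Seller's account: goods 360597.03 + inland to port 136.61 + export clearance 303.37 + origin terminal 710.97 + freight 781.86 + insurance 410.82 + destination terminal 1222.63 + delivery 1638.32 = 365801.61
Buyer's account: duty 2913.47 = 2913.47

Buyer's account: CHF 2913.47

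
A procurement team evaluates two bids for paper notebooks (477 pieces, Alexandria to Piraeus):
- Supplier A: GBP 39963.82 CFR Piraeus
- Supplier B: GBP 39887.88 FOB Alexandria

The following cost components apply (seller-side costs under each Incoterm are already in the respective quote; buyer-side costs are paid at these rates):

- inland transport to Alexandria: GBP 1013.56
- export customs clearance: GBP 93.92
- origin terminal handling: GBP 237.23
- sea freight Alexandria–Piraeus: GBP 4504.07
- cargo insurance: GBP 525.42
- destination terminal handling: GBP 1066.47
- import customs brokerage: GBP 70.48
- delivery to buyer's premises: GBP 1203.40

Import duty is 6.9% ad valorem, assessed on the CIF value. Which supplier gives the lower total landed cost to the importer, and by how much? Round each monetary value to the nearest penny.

Supplier A is cheaper by GBP 4733.67

Supplier A (CFR):
CIF value = CFR price + insurance = 39963.82 + 525.42 = 40489.24
Import duty = 40489.24 × 6.9% = 2793.76
Buyer bears (A): 525.42 + 1066.47 + 70.48 + 1203.40 = 2865.77
Landed cost (A) = invoice 39963.82 + 2865.77 + duty 2793.76 = 45623.35
Supplier B (FOB):
CIF value = FOB price + freight + insurance = 39887.88 + 4504.07 + 525.42 = 44917.37
Import duty = 44917.37 × 6.9% = 3099.30
Buyer bears (B): 4504.07 + 525.42 + 1066.47 + 70.48 + 1203.40 = 7369.84
Landed cost (B) = invoice 39887.88 + 7369.84 + duty 3099.30 = 50357.02
Difference = |45623.35 − 50357.02| = 4733.67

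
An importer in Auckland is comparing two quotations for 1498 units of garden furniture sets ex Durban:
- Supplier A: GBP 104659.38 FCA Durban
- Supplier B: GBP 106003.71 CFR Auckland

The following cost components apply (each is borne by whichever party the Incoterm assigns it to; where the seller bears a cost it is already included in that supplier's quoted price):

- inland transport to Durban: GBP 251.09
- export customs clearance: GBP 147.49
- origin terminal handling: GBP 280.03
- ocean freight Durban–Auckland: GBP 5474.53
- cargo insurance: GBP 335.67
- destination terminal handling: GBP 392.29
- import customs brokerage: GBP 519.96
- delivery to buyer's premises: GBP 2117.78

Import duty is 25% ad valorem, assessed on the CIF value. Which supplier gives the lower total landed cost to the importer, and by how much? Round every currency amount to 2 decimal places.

Supplier B is cheaper by GBP 5512.78

Supplier A (FCA):
CIF value = FCA price + origin terminal + freight + insurance = 104659.38 + 280.03 + 5474.53 + 335.67 = 110749.61
Import duty = 110749.61 × 25% = 27687.40
Buyer bears (A): 280.03 + 5474.53 + 335.67 + 392.29 + 519.96 + 2117.78 = 9120.26
Landed cost (A) = invoice 104659.38 + 9120.26 + duty 27687.40 = 141467.04
Supplier B (CFR):
CIF value = CFR price + insurance = 106003.71 + 335.67 = 106339.38
Import duty = 106339.38 × 25% = 26584.85
Buyer bears (B): 335.67 + 392.29 + 519.96 + 2117.78 = 3365.70
Landed cost (B) = invoice 106003.71 + 3365.70 + duty 26584.85 = 135954.26
Difference = |141467.04 − 135954.26| = 5512.78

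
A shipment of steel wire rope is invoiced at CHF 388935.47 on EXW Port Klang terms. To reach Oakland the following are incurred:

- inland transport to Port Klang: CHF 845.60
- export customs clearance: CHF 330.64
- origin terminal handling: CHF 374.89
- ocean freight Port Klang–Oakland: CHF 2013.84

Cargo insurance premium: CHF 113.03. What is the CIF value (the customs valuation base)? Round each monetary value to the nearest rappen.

CIF value: CHF 392613.47

CIF = EXW price + pre-shipment costs + freight + insurance
CIF = 388935.47 + 845.60 + 330.64 + 374.89 + 2013.84 + 113.03 = 392613.47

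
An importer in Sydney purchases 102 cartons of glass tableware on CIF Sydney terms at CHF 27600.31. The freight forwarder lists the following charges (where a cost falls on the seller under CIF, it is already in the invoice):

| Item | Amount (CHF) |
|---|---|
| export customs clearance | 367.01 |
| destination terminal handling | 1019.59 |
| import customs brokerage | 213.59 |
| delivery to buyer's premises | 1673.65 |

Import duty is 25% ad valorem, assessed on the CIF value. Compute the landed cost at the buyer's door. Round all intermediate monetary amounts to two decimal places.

Total landed cost: CHF 37407.22

CIF: the seller pays costs through ocean freight and marine insurance to the destination port.
Already in the invoice (seller's account under CIF): export clearance — exclude.
The CIF price already equals the CIF value: 27600.31
Import duty = 27600.31 × 25% = 6900.08
Buyer bears: destination terminal 1019.59 + brokerage 213.59 + delivery 1673.65 + duty 6900.08 = 9806.91
Landed cost = invoice 27600.31 + 9806.91 = 37407.22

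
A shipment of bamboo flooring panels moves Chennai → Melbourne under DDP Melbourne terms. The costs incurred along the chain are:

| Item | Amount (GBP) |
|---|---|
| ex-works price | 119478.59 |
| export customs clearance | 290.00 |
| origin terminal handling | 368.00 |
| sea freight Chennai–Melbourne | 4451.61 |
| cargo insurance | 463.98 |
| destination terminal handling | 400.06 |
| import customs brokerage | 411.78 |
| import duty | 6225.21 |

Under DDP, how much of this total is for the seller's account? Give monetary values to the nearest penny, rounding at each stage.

Seller's account: GBP 132089.23

DDP: the seller bears all costs including import duty.
Seller's account: goods 119478.59 + export clearance 290.00 + origin terminal 368.00 + freight 4451.61 + insurance 463.98 + destination terminal 400.06 + brokerage 411.78 + duty 6225.21 = 132089.23
Buyer's account: 0.00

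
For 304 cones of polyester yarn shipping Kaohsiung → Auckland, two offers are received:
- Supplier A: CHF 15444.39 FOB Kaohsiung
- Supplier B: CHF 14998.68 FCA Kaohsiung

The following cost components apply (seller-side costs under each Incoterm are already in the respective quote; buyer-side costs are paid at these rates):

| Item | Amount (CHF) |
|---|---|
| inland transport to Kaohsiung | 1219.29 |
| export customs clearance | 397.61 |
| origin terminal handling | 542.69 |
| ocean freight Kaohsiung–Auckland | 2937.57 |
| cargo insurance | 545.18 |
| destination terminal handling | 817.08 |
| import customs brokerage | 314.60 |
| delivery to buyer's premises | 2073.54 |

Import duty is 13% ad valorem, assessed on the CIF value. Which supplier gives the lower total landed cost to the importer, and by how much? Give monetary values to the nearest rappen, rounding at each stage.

Supplier A (FOB):
CIF value = FOB price + freight + insurance = 15444.39 + 2937.57 + 545.18 = 18927.14
Import duty = 18927.14 × 13% = 2460.53
Buyer bears (A): 2937.57 + 545.18 + 817.08 + 314.60 + 2073.54 = 6687.97
Landed cost (A) = invoice 15444.39 + 6687.97 + duty 2460.53 = 24592.89
Supplier B (FCA):
CIF value = FCA price + origin terminal + freight + insurance = 14998.68 + 542.69 + 2937.57 + 545.18 = 19024.12
Import duty = 19024.12 × 13% = 2473.14
Buyer bears (B): 542.69 + 2937.57 + 545.18 + 817.08 + 314.60 + 2073.54 = 7230.66
Landed cost (B) = invoice 14998.68 + 7230.66 + duty 2473.14 = 24702.48
Difference = |24592.89 − 24702.48| = 109.59

Supplier A is cheaper by CHF 109.59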